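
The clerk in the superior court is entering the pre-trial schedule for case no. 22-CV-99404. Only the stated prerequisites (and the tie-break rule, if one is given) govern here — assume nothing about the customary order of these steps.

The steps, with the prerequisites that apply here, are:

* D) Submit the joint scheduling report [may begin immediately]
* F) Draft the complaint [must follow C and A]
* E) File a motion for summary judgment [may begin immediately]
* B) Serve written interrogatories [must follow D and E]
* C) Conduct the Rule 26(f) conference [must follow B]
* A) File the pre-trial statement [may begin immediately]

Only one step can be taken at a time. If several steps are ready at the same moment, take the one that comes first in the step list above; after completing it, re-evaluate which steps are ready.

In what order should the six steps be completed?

D, E and A have no prerequisites; D is listed earlier, so D is first.
E and A are both available; E is listed earlier → E.
B now also ready, so the ready set is {B, A}; B is listed earlier → B.
Ready: C and A. C is listed earlier → C.
A is the only step now ready → A.
F needed C and A, now all done → F.

D, E, B, C, A, F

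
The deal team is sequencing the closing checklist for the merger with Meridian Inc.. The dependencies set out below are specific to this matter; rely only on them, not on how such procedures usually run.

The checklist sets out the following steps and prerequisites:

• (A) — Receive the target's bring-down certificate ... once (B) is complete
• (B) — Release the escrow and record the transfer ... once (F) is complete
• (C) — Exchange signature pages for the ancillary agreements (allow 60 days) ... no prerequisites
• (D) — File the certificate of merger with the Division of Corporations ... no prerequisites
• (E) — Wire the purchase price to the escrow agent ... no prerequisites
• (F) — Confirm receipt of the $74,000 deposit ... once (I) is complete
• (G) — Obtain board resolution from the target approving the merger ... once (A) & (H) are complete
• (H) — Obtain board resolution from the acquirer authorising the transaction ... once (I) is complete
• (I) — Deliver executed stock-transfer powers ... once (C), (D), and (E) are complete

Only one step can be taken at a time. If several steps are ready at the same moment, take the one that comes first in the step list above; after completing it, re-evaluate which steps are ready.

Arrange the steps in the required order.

(C), (D) and (E) have no prerequisites; (C) is listed earlier, so (C) is first.
Now (D) and (E) have their prerequisites met. (D) is listed earlier, so (D) next.
(E) is the only step now ready → (E).
Next only (I) has its prerequisites met → (I).
Ready: (F) and (H). (F) is listed earlier → (F).
(B) and (H) are both available; (B) is listed earlier → (B).
Ready: (A) and (H). (A) is listed earlier → (A).
That leaves (H) as the only ready step → (H).
(G) needed (A) and (H), now all done → (G).

(C) → (D) → (E) → (I) → (F) → (B) → (A) → (H) → (G)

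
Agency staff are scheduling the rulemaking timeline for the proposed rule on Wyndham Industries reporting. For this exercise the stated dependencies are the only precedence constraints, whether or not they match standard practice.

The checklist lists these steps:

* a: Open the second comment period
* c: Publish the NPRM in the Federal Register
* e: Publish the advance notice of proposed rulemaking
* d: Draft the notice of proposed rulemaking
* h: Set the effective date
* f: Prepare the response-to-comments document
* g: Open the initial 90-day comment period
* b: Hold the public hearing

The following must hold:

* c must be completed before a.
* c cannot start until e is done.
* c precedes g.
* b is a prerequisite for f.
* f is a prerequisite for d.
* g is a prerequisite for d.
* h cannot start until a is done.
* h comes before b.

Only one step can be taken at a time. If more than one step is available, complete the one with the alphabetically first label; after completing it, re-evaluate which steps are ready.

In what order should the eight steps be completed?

e has no prerequisites → e first.
That leaves c as the only ready step → c.
Now a and g have their prerequisites met. a has the earlier label, so a next.
h now also ready, so the ready set is {g, h}; g has the earlier label → g.
That leaves h as the only ready step → h.
b needed h, now all done → b.
Next only f has its prerequisites met → f.
Next only d has its prerequisites met → d.

e, c, a, g, h, b, f, d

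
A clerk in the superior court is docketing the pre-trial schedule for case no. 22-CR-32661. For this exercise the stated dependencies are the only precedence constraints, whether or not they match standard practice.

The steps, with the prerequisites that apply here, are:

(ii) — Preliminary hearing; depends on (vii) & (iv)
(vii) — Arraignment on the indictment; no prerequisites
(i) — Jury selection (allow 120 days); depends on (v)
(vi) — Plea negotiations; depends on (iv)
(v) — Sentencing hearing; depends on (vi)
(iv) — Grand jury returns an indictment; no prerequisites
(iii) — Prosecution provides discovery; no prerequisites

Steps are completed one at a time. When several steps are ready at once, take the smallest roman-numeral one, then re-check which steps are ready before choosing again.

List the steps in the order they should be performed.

Nothing is required for (iii), (iv) and (vii). (iii) has the earlier label → (iii) first.
Ready: (iv) and (vii). (iv) has the earlier label → (iv).
(vi) and (vii) are both available; (vi) has the earlier label → (vi).
(v) and (vii) are both available; (v) has the earlier label → (v).
(i) and (vii) are both available; (i) has the earlier label → (i).
That leaves (vii) as the only ready step → (vii).
That leaves (ii) as the only ready step → (ii).

(iii), (iv), (vi), (v), (i), (vii), (ii)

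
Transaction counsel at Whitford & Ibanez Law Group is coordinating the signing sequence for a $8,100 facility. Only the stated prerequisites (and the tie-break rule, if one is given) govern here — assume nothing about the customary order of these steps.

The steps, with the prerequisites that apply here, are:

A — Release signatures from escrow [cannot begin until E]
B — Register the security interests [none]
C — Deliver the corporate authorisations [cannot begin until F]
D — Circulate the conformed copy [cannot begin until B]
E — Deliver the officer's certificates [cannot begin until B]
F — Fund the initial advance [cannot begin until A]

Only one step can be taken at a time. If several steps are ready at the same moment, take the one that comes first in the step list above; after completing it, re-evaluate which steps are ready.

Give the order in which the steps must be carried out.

B D E A F C

Only B has no prerequisites, so it is first.
Now D and E have their prerequisites met. D is listed earlier, so D next.
E needed B, now all done → E.
A needed E, now all done → A.
F needed A, now all done → F.
That leaves C as the only ready step → C.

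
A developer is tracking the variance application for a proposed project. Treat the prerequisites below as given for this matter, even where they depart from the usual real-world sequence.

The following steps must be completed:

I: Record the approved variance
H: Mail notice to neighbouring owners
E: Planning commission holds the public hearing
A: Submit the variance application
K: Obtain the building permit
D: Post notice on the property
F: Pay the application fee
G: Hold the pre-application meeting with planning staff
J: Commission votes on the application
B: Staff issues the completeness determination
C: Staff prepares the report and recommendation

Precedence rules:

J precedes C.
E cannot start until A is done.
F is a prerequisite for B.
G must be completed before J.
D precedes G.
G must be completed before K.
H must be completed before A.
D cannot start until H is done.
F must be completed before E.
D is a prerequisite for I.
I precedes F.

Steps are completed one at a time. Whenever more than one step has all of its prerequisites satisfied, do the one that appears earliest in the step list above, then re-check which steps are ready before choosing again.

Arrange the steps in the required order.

H has no prerequisites → H first.
A and D are both available; A is listed earlier → A.
Next only D has its prerequisites met → D.
Ready: I and G. I is listed earlier → I.
F and G are both available; F is listed earlier → F.
E and B now also ready, so the ready set is {E, G, B}; E is listed earlier → E.
G and B are both available; G is listed earlier → G.
K and J now also ready, so the ready set is {K, J, B}; K is listed earlier → K.
Now J and B have their prerequisites met. J is listed earlier, so J next.
Ready: B and C. B is listed earlier → B.
C is the only step now ready → C.

H, A, D, I, F, E, G, K, J, B, C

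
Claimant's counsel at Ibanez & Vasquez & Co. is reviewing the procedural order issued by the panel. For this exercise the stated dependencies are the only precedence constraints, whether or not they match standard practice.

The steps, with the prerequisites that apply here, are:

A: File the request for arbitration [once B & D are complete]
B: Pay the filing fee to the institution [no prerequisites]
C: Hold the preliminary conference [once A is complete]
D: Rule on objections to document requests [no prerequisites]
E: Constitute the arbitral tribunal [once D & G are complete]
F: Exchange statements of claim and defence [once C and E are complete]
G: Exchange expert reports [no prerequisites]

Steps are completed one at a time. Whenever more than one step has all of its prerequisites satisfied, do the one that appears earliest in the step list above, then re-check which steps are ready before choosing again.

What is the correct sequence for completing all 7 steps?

B, D and G have no prerequisites; B is listed earlier, so B is first.
Now D and G have their prerequisites met. D is listed earlier, so D next.
A and G are both available; A is listed earlier → A.
Now C and G have their prerequisites met. C is listed earlier, so C next.
Next only G has its prerequisites met → G.
E needed D and G, now all done → E.
F needed C and E, now all done → F.

B, D, A, C, G, E, F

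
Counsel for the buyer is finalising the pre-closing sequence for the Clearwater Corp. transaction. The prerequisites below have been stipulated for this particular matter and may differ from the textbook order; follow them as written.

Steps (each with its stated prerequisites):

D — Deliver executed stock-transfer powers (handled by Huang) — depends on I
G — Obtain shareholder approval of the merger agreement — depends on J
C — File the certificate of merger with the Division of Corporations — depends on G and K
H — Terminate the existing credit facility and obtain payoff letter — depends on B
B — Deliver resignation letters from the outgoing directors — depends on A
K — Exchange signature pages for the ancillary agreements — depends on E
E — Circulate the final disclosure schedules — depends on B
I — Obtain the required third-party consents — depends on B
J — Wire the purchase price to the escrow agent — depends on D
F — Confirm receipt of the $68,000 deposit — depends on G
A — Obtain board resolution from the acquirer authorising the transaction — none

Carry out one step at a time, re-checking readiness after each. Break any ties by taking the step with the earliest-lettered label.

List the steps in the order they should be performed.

A → B → E → H → I → D → J → G → F → K → C

A is the only step with nothing outstanding, so it goes first.
B is the only step now ready → B.
Now E, H and I have their prerequisites met. E has the earlier label, so E next.
Ready: H, I and K. H has the earlier label → H.
I and K are both available; I has the earlier label → I.
Ready: D and K. D has the earlier label → D.
J now also ready, so the ready set is {J, K}; J has the earlier label → J.
Now G and K have their prerequisites met. G has the earlier label, so G next.
Ready: F and K. F has the earlier label → F.
K needed E, now all done → K.
C needed G and K, now all done → C.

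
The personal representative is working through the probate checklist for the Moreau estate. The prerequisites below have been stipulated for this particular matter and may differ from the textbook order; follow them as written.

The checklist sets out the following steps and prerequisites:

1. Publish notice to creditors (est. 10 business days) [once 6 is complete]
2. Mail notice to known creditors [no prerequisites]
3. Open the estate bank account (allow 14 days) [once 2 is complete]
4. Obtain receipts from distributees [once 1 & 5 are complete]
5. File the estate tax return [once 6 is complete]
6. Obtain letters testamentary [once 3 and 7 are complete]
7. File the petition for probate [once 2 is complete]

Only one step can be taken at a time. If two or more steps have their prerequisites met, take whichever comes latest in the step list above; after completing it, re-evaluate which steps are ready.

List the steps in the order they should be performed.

2 is the only step with nothing outstanding, so it goes first.
Ready: 7 and 3. 7 is listed later → 7.
Next only 3 has its prerequisites met → 3.
6 is the only step now ready → 6.
Now 5 and 1 have their prerequisites met. 5 is listed later, so 5 next.
Next only 1 has its prerequisites met → 1.
4 is the only step now ready → 4.

2, 7, 3, 6, 5, 1, 4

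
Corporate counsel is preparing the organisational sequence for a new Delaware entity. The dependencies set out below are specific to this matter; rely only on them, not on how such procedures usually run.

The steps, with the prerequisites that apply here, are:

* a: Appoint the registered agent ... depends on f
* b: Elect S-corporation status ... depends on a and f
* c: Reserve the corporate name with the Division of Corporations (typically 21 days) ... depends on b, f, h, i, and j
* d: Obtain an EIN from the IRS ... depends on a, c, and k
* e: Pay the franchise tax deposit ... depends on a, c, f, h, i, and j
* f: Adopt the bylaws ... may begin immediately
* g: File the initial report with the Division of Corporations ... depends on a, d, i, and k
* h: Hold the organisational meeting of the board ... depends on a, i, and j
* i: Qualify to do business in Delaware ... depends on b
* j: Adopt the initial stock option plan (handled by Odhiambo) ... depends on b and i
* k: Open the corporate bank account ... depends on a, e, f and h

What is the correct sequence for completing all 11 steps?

f a b i j h c e k d g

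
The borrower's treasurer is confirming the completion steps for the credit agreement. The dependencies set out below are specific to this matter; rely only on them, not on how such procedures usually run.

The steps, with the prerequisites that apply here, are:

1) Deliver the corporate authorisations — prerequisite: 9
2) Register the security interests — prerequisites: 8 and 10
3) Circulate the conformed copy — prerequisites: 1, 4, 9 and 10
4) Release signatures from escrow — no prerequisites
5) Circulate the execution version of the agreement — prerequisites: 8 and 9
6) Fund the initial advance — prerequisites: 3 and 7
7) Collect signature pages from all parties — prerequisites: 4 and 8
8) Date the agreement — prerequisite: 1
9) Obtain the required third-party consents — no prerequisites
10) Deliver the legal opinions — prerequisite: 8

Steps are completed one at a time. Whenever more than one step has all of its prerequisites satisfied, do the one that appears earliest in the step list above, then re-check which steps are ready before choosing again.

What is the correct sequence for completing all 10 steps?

4 and 9 have no prerequisites; 4 is listed earlier, so 4 is first.
9 is the only step now ready → 9.
1 is the only step now ready → 1.
8 needed 1, now all done → 8.
Ready: 5, 7 and 10. 5 is listed earlier → 5.
7 and 10 are both available; 7 is listed earlier → 7.
That leaves 10 as the only ready step → 10.
Ready: 2 and 3. 2 is listed earlier → 2.
Next only 3 has its prerequisites met → 3.
6 needed 3 and 7, now all done → 6.

4 → 9 → 1 → 8 → 5 → 7 → 10 → 2 → 3 → 6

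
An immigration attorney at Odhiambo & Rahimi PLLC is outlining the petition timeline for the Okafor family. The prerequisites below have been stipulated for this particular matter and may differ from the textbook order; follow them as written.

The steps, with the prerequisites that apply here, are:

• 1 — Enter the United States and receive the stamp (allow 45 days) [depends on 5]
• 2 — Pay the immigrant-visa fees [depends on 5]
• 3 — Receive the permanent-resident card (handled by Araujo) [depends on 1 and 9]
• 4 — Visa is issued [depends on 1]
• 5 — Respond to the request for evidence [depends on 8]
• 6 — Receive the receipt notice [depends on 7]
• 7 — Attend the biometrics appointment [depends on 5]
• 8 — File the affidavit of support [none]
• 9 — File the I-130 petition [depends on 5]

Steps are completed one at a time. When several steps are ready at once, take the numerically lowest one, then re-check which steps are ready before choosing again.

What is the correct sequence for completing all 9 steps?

8 5 1 2 4 7 6 9 3

Only 8 has no prerequisites, so it is first.
5 is the only step now ready → 5.
1, 2, 7 and 9 are all available; 1 has the earlier label → 1.
2, 4, 7 and 9 are all available; 2 has the earlier label → 2.
Now 4, 7 and 9 have their prerequisites met. 4 has the earlier label, so 4 next.
Now 7 and 9 have their prerequisites met. 7 has the earlier label, so 7 next.
6 now also ready, so the ready set is {6, 9}; 6 has the earlier label → 6.
9 needed 5, now all done → 9.
That leaves 3 as the only ready step → 3.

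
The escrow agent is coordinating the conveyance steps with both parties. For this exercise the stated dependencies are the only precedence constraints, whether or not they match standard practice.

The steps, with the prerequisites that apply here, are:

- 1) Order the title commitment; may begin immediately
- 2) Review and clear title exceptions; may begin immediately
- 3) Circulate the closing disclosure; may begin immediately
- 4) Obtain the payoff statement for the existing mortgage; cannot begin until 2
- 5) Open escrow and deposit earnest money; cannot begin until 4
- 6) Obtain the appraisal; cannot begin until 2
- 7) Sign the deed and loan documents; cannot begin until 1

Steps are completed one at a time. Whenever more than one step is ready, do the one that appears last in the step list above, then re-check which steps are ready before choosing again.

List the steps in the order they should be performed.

Nothing is required for 3, 2 and 1. 3 is listed later → 3 first.
Now 2 and 1 have their prerequisites met. 2 is listed later, so 2 next.
6 and 4 now also ready, so the ready set is {6, 4, 1}; 6 is listed later → 6.
4 and 1 are both available; 4 is listed later → 4.
Ready: 5 and 1. 5 is listed later → 5.
1 is the only step now ready → 1.
7 is the only step now ready → 7.

3 → 2 → 6 → 4 → 5 → 1 → 7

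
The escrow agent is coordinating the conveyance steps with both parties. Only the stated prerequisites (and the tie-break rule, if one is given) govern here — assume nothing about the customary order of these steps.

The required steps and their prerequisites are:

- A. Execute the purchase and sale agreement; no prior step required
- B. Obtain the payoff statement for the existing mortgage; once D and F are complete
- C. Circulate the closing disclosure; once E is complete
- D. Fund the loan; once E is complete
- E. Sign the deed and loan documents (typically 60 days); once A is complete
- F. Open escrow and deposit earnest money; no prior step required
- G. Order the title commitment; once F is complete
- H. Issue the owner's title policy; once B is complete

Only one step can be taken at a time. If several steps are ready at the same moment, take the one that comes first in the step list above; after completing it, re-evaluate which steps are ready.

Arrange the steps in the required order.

A and F have no prerequisites; A is listed earlier, so A is first.
E now also ready, so the ready set is {E, F}; E is listed earlier → E.
C and D now also ready, so the ready set is {C, D, F}; C is listed earlier → C.
D and F are both available; D is listed earlier → D.
Next only F has its prerequisites met → F.
Now B and G have their prerequisites met. B is listed earlier, so B next.
G and H are both available; G is listed earlier → G.
H is the only step now ready → H.

A, E, C, D, F, B, G, H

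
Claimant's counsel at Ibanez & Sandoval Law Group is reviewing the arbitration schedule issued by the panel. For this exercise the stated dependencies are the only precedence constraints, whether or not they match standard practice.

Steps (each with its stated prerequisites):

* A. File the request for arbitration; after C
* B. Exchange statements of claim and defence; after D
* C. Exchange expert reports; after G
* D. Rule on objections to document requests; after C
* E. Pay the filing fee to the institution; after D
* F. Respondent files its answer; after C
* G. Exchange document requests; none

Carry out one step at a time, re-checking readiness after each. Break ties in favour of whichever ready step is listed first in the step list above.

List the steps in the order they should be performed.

G → C → A → D → B → E → F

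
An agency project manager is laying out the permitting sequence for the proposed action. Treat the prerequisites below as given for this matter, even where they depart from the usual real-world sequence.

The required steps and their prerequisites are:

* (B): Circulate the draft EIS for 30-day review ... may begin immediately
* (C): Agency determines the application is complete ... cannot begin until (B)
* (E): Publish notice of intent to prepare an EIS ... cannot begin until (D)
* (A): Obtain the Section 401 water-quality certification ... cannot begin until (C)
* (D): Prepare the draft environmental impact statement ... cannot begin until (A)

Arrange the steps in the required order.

(B), (C), (A), (D), (E)

Only (B) has no prerequisites, so it is first.
(C) needed (B), now all done → (C).
(A) needed (C), now all done → (A).
Next only (D) has its prerequisites met → (D).
(E) needed (D), now all done → (E).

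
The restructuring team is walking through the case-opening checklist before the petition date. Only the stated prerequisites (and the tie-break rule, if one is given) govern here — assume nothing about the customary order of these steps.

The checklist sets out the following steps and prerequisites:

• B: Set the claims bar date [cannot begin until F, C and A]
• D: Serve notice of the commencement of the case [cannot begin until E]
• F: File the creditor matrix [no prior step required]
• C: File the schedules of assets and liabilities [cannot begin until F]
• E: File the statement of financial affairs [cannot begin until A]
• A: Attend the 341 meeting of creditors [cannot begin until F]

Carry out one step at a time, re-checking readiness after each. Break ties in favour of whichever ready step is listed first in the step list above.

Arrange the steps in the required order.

F C A B E D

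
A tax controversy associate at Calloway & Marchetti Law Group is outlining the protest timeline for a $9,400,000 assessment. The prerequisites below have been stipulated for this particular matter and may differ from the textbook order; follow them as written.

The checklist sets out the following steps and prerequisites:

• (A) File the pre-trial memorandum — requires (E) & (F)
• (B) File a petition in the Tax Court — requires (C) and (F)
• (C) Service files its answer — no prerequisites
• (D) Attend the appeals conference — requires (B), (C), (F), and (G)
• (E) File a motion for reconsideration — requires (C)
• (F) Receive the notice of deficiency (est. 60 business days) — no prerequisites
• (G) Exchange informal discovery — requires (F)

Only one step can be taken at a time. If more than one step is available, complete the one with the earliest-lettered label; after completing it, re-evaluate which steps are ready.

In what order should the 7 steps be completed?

(C), (E), (F), (A), (B), (G), (D)

(C) and (F) have no prerequisites; (C) has the earlier label, so (C) is first.
Ready: (E) and (F). (E) has the earlier label → (E).
Next only (F) has its prerequisites met → (F).
(A), (B) and (G) are all available; (A) has the earlier label → (A).
(B) and (G) are both available; (B) has the earlier label → (B).
That leaves (G) as the only ready step → (G).
(D) needed (B), (C), (F) and (G), now all done → (D).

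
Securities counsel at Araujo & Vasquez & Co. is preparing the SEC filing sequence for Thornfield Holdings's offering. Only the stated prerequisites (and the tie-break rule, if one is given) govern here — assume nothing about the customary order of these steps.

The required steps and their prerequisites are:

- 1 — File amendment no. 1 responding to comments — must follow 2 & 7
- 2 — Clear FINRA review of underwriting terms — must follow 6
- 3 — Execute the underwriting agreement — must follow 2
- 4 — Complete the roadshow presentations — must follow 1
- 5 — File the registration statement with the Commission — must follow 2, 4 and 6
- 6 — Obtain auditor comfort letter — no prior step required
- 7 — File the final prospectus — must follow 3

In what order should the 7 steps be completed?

6 → 2 → 3 → 7 → 1 → 4 → 5

Only 6 has no prerequisites, so it is first.
2 needed 6, now all done → 2.
Next only 3 has its prerequisites met → 3.
7 needed 3, now all done → 7.
That leaves 1 as the only ready step → 1.
4 needed 1, now all done → 4.
Next only 5 has its prerequisites met → 5.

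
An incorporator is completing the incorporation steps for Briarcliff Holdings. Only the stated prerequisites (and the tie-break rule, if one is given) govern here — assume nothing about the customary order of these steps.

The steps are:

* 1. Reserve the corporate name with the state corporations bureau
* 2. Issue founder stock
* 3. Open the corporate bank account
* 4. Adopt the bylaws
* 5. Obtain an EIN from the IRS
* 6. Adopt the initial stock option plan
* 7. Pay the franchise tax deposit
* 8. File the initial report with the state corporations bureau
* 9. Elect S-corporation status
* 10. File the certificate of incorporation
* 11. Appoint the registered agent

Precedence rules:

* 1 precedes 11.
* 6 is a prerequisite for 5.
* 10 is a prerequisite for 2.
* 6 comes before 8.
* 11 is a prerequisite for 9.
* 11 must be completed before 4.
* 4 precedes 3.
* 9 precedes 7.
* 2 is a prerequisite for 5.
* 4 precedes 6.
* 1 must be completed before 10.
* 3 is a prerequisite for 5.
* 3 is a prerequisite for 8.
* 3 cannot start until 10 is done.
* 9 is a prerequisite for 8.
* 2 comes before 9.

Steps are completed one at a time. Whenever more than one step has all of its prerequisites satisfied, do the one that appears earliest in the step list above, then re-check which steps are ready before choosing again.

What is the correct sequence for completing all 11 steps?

1 10 2 11 4 3 6 5 9 7 8

Only 1 has no prerequisites, so it is first.
Now 10 and 11 have their prerequisites met. 10 is listed earlier, so 10 next.
Ready: 2 and 11. 2 is listed earlier → 2.
11 needed 1, now all done → 11.
4 and 9 are both available; 4 is listed earlier → 4.
3 and 6 now also ready, so the ready set is {3, 6, 9}; 3 is listed earlier → 3.
Ready: 6 and 9. 6 is listed earlier → 6.
5 now also ready, so the ready set is {5, 9}; 5 is listed earlier → 5.
That leaves 9 as the only ready step → 9.
7 and 8 are both available; 7 is listed earlier → 7.
8 is the only step now ready → 8.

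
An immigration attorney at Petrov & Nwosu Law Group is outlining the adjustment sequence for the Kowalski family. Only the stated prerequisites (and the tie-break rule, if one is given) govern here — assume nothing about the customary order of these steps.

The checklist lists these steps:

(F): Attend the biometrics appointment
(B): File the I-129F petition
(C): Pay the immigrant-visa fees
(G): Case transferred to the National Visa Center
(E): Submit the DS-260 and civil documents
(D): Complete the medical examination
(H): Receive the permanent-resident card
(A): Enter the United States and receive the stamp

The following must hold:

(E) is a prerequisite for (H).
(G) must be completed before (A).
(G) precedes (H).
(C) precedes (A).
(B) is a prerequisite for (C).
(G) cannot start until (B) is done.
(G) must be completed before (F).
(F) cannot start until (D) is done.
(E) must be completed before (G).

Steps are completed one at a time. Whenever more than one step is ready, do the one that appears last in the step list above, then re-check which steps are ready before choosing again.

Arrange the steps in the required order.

(D), (E) and (B) have no prerequisites; (D) is listed later, so (D) is first.
Ready: (E) and (B). (E) is listed later → (E).
That leaves (B) as the only ready step → (B).
Ready: (G) and (C). (G) is listed later → (G).
(H) and (F) now also ready, so the ready set is {(H), (C), (F)}; (H) is listed later → (H).
Ready: (C) and (F). (C) is listed later → (C).
(A) now also ready, so the ready set is {(A), (F)}; (A) is listed later → (A).
(F) needed (D) and (G), now all done → (F).

(D) (E) (B) (G) (H) (C) (A) (F)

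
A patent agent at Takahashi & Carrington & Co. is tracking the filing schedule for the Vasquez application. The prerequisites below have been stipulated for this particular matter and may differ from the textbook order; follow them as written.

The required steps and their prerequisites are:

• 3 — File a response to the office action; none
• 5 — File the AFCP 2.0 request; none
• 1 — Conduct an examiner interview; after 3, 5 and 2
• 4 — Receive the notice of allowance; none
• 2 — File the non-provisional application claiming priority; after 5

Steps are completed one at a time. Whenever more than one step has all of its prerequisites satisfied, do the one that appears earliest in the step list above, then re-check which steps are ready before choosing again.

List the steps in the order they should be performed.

3 → 5 → 4 → 2 → 1

3, 5 and 4 have no prerequisites; 3 is listed earlier, so 3 is first.
Now 5 and 4 have their prerequisites met. 5 is listed earlier, so 5 next.
Now 4 and 2 have their prerequisites met. 4 is listed earlier, so 4 next.
2 needed 5, now all done → 2.
1 is the only step now ready → 1.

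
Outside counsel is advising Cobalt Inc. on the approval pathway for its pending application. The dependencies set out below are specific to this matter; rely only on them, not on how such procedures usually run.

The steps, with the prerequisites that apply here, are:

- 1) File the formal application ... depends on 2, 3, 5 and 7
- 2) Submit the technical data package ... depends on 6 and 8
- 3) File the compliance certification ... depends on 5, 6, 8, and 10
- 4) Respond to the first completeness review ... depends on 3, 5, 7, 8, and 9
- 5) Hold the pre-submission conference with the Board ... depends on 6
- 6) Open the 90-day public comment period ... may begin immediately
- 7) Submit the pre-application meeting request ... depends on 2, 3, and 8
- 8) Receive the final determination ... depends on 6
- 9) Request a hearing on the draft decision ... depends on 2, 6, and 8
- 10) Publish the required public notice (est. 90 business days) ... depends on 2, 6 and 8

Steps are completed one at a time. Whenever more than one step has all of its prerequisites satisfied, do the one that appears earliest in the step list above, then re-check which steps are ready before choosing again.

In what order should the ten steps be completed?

6, 5, 8, 2, 9, 10, 3, 7, 1, 4

6 has no prerequisites → 6 first.
Ready: 5 and 8. 5 is listed earlier → 5.
8 is the only step now ready → 8.
2 needed 6 and 8, now all done → 2.
9 and 10 are both available; 9 is listed earlier → 9.
10 needed 2, 6 and 8, now all done → 10.
3 is the only step now ready → 3.
7 needed 2, 3 and 8, now all done → 7.
Now 1 and 4 have their prerequisites met. 1 is listed earlier, so 1 next.
4 needed 3, 5, 7, 8 and 9, now all done → 4.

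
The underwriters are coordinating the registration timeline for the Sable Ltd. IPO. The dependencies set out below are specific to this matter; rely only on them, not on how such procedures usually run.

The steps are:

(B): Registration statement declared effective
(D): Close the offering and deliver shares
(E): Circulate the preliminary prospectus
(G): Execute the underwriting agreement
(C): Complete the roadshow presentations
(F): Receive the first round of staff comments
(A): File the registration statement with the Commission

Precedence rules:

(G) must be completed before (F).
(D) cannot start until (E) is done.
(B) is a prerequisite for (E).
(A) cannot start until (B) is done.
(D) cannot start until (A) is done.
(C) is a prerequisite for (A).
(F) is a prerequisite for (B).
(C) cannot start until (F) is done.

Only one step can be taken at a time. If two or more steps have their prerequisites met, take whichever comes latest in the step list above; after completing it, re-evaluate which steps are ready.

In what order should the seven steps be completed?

(G), (F), (C), (B), (A), (E), (D)

(G) is the only step with nothing outstanding, so it goes first.
That leaves (F) as the only ready step → (F).
Now (C) and (B) have their prerequisites met. (C) is listed later, so (C) next.
(B) needed (F), now all done → (B).
Ready: (A) and (E). (A) is listed later → (A).
(E) is the only step now ready → (E).
(D) is the only step now ready → (D).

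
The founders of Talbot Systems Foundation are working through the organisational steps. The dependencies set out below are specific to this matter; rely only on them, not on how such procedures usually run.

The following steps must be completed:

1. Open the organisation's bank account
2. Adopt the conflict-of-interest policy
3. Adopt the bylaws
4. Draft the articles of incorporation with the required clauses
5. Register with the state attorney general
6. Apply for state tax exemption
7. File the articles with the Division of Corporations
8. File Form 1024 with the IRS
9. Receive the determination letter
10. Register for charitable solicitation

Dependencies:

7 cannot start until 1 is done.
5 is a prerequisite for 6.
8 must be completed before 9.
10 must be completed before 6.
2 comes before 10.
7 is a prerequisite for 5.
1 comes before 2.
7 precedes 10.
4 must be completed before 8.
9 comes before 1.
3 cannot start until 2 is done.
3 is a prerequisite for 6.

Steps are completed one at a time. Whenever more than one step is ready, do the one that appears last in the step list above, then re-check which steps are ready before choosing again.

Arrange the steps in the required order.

4 8 9 1 7 5 2 10 3 6

Only 4 has no prerequisites, so it is first.
8 needed 4, now all done → 8.
Next only 9 has its prerequisites met → 9.
That leaves 1 as the only ready step → 1.
Ready: 7 and 2. 7 is listed later → 7.
Now 5 and 2 have their prerequisites met. 5 is listed later, so 5 next.
That leaves 2 as the only ready step → 2.
Ready: 10 and 3. 10 is listed later → 10.
Next only 3 has its prerequisites met → 3.
6 needed 10, 5 and 3, now all done → 6.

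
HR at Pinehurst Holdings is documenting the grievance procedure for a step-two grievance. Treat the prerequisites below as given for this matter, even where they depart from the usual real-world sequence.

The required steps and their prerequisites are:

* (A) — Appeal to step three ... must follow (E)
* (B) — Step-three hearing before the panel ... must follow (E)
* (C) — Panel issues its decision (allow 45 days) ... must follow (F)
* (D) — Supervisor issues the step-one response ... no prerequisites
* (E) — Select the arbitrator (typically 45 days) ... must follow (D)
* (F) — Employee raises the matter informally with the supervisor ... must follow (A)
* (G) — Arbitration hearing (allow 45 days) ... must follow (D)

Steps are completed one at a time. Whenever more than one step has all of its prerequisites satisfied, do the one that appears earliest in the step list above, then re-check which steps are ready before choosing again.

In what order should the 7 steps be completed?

(D) has no prerequisites → (D) first.
Ready: (E) and (G). (E) is listed earlier → (E).
(A) and (B) now also ready, so the ready set is {(A), (B), (G)}; (A) is listed earlier → (A).
(B), (F) and (G) are all available; (B) is listed earlier → (B).
Now (F) and (G) have their prerequisites met. (F) is listed earlier, so (F) next.
Ready: (C) and (G). (C) is listed earlier → (C).
(G) is the only step now ready → (G).

(D), (E), (A), (B), (F), (C), (G)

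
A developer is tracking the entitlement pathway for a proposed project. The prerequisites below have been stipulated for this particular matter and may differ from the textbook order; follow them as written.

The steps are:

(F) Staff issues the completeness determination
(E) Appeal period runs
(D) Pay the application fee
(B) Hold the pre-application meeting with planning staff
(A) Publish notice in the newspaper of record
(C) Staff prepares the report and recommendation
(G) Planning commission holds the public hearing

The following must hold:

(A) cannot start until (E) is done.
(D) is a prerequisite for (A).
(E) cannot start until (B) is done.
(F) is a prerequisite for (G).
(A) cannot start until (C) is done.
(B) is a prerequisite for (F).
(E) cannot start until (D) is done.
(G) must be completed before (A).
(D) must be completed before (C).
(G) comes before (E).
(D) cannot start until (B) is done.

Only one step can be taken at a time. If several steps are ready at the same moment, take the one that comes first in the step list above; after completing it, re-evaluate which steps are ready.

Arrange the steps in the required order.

(B) has no prerequisites → (B) first.
Ready: (F) and (D). (F) is listed earlier → (F).
(G) now also ready, so the ready set is {(D), (G)}; (D) is listed earlier → (D).
(C) now also ready, so the ready set is {(C), (G)}; (C) is listed earlier → (C).
(G) needed (F), now all done → (G).
(E) is the only step now ready → (E).
That leaves (A) as the only ready step → (A).

(B), (F), (D), (C), (G), (E), (A)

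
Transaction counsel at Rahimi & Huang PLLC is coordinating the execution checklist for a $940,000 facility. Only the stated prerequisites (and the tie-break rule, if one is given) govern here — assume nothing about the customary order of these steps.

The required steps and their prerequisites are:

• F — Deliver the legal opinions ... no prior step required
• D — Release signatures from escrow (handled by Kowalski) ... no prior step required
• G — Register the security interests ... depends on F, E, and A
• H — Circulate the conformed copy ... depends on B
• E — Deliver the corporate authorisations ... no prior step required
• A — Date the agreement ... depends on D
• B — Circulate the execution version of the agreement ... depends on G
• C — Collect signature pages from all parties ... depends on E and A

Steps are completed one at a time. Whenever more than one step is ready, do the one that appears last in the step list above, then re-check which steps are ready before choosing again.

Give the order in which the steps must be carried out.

Nothing is required for E, D and F. E is listed later → E first.
Now D and F have their prerequisites met. D is listed later, so D next.
Now A and F have their prerequisites met. A is listed later, so A next.
C now also ready, so the ready set is {C, F}; C is listed later → C.
Next only F has its prerequisites met → F.
G is the only step now ready → G.
Next only B has its prerequisites met → B.
That leaves H as the only ready step → H.

E D A C F G B H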